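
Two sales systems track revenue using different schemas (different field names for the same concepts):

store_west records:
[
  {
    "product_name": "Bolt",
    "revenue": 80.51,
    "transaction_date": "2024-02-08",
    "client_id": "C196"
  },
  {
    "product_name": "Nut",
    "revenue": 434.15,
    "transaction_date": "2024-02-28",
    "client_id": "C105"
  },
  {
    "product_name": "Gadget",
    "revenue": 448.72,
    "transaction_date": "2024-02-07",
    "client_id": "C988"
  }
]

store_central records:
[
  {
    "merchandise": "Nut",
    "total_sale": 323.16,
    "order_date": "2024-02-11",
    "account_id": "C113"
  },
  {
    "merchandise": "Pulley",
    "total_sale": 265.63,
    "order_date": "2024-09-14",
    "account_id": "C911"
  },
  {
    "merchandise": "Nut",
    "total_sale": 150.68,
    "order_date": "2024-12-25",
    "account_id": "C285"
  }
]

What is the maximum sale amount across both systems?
448.72

Reconcile: "revenue" (store_west) = "total_sale" (store_central) = sale amount

Maximum in store_west: 448.72
Maximum in store_central: 323.16

Overall maximum: max(448.72, 323.16) = 448.72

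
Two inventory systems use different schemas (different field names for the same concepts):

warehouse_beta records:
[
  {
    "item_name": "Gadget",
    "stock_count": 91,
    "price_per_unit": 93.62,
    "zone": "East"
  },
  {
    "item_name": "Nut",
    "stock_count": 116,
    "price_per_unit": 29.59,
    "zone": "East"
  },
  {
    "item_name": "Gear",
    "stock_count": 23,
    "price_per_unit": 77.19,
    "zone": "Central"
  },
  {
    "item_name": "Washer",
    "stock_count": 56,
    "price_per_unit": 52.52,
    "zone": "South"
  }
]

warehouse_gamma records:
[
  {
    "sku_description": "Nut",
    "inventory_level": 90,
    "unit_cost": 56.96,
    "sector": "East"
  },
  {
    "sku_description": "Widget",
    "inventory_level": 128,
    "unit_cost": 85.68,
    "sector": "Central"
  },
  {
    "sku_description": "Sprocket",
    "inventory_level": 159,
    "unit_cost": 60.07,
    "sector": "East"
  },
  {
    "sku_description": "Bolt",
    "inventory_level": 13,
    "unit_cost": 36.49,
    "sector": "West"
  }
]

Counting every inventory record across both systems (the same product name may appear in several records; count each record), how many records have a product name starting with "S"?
1

Schema mapping: "item_name" (warehouse_beta) = "sku_description" (warehouse_gamma) = product name

Records with product name starting with "S" in warehouse_beta: 0
Records with product name starting with "S" in warehouse_gamma: 1

Total: 0 + 1 = 1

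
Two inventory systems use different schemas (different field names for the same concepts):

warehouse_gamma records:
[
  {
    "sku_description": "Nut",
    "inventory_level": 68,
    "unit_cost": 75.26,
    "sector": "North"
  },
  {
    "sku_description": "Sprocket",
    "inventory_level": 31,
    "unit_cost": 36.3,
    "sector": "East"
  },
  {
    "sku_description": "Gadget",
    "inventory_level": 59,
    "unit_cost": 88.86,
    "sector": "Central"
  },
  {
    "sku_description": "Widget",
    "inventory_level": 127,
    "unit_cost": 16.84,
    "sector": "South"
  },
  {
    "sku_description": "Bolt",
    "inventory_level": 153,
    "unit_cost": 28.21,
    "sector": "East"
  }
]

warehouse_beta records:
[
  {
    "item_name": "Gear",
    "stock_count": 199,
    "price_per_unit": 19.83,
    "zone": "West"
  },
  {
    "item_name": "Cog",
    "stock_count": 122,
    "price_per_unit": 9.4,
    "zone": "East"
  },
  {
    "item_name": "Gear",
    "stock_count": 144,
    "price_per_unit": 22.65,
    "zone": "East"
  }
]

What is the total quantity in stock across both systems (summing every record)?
903

To reconcile these schemas, identify the field holding the quantity in stock in each system:
1. In warehouse_gamma it is "inventory_level"
2. In warehouse_beta it is "stock_count"

From warehouse_gamma: 68 + 31 + 59 + 127 + 153 = 438
From warehouse_beta: 199 + 122 + 144 = 465

Total: 438 + 465 = 903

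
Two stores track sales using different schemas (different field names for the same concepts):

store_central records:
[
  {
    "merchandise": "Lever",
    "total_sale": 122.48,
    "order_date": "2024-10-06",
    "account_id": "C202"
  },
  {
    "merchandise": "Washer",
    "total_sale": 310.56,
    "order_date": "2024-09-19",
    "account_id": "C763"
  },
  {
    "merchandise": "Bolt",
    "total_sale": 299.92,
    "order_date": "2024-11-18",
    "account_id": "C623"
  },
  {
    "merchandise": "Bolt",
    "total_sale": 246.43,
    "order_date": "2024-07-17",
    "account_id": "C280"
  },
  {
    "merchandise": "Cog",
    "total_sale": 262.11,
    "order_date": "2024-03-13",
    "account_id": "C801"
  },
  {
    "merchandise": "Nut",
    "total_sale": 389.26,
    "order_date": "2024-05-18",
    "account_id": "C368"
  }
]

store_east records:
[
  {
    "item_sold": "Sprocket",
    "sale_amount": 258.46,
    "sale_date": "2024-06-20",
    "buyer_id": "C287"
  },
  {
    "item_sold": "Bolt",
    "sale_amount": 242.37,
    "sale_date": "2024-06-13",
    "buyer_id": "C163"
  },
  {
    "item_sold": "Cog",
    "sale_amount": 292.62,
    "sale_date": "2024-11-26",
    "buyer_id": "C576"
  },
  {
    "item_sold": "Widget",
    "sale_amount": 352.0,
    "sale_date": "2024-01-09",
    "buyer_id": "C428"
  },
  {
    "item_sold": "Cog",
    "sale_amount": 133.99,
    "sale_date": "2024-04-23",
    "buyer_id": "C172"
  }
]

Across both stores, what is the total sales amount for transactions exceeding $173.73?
2653.73

Schema mapping: "total_sale" (store_central) = "sale_amount" (store_east) = sale amount

Sum of sales > $173.73 in store_central: 1508.28
Sum of sales > $173.73 in store_east: 1145.45

Total: 1508.28 + 1145.45 = 2653.73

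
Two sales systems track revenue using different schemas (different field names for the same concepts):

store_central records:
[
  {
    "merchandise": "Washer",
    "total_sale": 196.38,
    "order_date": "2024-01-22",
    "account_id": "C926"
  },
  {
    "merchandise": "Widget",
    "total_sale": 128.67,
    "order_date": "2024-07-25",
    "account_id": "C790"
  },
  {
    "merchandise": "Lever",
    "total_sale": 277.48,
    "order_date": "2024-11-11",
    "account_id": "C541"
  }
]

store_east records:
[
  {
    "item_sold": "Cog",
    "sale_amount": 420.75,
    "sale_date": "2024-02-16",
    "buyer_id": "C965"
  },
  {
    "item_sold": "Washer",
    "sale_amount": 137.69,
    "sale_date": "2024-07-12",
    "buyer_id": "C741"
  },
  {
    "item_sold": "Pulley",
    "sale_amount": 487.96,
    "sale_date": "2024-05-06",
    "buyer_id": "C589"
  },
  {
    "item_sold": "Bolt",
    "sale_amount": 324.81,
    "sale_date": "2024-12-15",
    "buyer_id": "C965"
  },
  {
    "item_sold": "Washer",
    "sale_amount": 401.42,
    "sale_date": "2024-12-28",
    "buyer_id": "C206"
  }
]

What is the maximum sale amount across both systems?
487.96

Reconcile: "total_sale" (store_central) = "sale_amount" (store_east) = sale amount

Maximum in store_central: 277.48
Maximum in store_east: 487.96

Overall maximum: max(277.48, 487.96) = 487.96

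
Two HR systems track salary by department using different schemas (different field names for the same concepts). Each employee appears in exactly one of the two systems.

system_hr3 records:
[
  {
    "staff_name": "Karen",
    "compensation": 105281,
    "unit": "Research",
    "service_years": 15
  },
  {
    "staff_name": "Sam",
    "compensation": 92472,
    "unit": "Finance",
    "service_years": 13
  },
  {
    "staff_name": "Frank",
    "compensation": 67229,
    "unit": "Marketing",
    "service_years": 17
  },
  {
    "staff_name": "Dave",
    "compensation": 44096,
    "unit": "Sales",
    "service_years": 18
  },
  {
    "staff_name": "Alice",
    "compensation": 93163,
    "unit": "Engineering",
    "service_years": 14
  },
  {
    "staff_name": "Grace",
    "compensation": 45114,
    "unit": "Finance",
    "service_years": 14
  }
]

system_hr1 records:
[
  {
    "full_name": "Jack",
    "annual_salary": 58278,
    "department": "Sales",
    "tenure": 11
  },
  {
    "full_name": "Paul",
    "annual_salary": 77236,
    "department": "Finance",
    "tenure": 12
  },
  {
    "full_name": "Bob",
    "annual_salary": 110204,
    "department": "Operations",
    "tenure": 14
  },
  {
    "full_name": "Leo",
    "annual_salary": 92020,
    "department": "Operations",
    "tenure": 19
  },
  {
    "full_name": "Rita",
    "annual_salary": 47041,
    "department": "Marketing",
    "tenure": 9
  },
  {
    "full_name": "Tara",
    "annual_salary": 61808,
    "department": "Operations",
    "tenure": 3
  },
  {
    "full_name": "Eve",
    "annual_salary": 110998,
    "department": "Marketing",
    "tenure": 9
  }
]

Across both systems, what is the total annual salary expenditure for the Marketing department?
225268

Schema mappings:
- "unit" (system_hr3) = "department" (system_hr1) = department
- "compensation" (system_hr3) = "annual_salary" (system_hr1) = salary

Marketing salaries from system_hr3: 67229
Marketing salaries from system_hr1: 158039

Total: 67229 + 158039 = 225268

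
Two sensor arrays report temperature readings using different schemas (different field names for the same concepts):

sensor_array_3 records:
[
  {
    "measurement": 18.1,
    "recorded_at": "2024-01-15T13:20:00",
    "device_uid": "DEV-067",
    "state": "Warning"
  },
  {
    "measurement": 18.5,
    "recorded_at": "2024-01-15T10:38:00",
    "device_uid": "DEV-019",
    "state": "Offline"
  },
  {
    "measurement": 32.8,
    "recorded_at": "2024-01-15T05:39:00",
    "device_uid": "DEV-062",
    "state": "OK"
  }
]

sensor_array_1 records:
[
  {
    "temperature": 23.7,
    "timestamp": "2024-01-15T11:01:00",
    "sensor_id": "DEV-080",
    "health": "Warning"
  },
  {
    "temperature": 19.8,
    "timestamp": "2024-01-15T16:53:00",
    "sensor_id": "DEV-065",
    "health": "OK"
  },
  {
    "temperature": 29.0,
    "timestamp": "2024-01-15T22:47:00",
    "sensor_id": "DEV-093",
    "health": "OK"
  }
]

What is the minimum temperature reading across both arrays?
18.1

Schema mapping: "measurement" (sensor_array_3) = "temperature" (sensor_array_1) = temperature reading

Minimum in sensor_array_3: 18.1
Minimum in sensor_array_1: 19.8

Overall minimum: min(18.1, 19.8) = 18.1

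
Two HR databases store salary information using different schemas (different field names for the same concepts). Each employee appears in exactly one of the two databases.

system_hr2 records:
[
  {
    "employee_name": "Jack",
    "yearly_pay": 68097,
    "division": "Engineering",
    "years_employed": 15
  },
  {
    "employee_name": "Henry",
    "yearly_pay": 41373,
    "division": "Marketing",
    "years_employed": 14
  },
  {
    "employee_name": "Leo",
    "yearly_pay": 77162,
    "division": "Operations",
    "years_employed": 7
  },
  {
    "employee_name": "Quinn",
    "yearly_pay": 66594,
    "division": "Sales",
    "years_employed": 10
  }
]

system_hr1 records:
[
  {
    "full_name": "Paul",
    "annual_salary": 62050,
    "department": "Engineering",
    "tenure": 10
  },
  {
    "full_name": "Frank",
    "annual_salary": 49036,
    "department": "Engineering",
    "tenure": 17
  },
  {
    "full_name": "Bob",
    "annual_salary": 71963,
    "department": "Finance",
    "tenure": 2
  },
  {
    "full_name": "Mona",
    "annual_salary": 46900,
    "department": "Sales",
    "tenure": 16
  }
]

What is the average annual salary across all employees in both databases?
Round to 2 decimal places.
60396.88

Schema mapping: "yearly_pay" (system_hr2) = "annual_salary" (system_hr1) = annual salary

All salaries: [68097, 41373, 77162, 66594, 62050, 49036, 71963, 46900]
Sum: 483175
Count: 8
Average: 483175 / 8 = 60396.88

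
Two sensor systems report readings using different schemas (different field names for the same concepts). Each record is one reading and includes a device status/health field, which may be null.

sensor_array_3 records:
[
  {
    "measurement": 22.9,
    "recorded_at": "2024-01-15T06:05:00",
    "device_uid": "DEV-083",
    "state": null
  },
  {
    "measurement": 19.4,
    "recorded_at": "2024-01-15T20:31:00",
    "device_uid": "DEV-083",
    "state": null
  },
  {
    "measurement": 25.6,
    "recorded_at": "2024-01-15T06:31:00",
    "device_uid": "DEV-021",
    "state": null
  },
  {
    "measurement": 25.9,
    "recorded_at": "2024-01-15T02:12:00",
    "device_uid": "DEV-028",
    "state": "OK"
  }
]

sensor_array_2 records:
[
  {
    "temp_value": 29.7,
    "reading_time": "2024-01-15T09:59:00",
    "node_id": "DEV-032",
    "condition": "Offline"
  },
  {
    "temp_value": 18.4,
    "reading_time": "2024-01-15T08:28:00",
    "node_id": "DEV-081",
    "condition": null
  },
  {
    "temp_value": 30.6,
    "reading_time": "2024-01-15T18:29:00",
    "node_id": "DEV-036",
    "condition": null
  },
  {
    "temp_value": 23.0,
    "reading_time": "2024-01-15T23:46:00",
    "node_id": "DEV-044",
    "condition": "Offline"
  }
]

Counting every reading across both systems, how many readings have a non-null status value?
3

Schema mapping: "state" (sensor_array_3) = "condition" (sensor_array_2) = status

Non-null in sensor_array_3: 1
Non-null in sensor_array_2: 2

Total non-null: 1 + 2 = 3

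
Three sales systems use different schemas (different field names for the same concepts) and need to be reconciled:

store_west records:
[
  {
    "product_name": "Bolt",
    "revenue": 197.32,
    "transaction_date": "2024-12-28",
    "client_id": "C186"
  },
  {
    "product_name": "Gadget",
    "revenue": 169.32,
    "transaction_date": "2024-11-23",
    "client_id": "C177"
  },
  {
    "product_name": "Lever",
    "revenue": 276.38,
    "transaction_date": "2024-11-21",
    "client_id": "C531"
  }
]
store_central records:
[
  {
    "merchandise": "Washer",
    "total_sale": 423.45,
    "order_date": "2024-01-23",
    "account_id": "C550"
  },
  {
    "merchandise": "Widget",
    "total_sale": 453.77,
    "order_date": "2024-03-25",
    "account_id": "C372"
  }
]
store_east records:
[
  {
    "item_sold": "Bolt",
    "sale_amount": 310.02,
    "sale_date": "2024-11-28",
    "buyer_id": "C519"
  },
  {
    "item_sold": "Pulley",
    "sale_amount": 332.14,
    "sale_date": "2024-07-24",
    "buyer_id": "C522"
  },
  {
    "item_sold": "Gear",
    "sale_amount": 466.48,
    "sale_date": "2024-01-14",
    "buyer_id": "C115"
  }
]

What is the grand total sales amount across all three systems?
2628.88

Schema reconciliation - all amount fields map to sale amount:

store_west (revenue): 643.02
store_central (total_sale): 877.22
store_east (sale_amount): 1108.64

Grand total: 2628.88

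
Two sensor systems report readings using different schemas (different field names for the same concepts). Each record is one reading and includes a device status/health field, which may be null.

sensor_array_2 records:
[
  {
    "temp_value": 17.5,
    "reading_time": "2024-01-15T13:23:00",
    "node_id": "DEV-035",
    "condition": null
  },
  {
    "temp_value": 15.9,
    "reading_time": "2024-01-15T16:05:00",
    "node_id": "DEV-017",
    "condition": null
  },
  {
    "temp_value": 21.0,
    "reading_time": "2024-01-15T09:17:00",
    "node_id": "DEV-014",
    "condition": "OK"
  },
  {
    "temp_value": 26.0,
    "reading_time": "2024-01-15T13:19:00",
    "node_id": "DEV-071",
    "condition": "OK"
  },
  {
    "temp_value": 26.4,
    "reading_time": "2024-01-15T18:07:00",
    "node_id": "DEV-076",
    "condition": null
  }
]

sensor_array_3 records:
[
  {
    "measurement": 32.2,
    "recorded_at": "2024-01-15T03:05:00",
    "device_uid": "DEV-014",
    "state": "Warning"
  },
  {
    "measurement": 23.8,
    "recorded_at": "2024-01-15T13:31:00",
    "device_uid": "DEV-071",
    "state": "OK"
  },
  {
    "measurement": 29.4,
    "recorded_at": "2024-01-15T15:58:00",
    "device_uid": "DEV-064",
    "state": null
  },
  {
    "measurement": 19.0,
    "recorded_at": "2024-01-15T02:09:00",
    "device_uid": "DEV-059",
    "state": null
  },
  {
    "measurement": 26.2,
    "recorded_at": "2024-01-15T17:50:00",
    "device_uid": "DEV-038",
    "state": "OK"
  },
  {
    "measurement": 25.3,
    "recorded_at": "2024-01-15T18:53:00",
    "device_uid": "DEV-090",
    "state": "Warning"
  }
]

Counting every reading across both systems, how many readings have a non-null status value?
6

Schema mapping: "condition" (sensor_array_2) = "state" (sensor_array_3) = status

Non-null in sensor_array_2: 2
Non-null in sensor_array_3: 4

Total non-null: 2 + 4 = 6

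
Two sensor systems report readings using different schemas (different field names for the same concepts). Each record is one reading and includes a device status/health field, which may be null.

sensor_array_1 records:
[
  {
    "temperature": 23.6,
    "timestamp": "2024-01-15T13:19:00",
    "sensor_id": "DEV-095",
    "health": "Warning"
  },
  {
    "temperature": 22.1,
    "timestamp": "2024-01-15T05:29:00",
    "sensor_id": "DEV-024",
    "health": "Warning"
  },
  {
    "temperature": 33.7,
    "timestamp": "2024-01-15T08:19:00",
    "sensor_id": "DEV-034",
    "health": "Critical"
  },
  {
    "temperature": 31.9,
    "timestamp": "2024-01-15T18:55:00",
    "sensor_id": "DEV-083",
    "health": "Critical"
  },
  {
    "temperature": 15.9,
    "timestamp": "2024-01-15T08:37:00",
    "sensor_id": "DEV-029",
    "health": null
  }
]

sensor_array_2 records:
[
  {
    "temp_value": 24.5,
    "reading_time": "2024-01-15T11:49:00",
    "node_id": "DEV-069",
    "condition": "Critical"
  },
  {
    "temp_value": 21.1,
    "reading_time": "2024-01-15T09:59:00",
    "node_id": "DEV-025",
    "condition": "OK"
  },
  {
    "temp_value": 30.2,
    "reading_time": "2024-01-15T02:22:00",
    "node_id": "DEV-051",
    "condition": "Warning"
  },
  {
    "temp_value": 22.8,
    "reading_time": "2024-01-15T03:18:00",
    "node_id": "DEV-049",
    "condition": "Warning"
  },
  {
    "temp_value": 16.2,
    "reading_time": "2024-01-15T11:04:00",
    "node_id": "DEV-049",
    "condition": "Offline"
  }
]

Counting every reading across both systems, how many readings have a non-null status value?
9

Schema mapping: "health" (sensor_array_1) = "condition" (sensor_array_2) = status

Non-null in sensor_array_1: 4
Non-null in sensor_array_2: 5

Total non-null: 4 + 5 = 9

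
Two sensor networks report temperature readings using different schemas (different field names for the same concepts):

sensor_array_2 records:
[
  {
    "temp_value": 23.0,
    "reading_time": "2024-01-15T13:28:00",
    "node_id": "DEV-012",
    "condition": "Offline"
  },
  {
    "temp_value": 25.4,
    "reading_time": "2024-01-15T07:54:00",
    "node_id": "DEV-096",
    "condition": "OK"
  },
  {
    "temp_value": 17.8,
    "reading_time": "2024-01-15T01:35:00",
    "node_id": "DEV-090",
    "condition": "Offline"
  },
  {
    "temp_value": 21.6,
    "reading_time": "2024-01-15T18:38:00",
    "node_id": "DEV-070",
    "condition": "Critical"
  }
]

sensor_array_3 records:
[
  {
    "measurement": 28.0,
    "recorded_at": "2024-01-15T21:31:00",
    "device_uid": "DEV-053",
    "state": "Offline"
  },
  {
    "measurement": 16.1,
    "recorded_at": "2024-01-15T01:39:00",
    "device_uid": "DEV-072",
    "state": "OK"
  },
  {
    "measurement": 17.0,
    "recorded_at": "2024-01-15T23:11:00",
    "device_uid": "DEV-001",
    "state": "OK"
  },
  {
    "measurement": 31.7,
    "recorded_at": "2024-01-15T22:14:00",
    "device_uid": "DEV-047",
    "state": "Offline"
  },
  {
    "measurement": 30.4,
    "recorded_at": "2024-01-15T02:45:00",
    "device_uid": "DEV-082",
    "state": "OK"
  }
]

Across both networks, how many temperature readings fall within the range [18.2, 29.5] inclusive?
4

Schema mapping: "temp_value" (sensor_array_2) = "measurement" (sensor_array_3) = temperature

Readings in [18.2, 29.5] from sensor_array_2: 3
Readings in [18.2, 29.5] from sensor_array_3: 1

Total count: 3 + 1 = 4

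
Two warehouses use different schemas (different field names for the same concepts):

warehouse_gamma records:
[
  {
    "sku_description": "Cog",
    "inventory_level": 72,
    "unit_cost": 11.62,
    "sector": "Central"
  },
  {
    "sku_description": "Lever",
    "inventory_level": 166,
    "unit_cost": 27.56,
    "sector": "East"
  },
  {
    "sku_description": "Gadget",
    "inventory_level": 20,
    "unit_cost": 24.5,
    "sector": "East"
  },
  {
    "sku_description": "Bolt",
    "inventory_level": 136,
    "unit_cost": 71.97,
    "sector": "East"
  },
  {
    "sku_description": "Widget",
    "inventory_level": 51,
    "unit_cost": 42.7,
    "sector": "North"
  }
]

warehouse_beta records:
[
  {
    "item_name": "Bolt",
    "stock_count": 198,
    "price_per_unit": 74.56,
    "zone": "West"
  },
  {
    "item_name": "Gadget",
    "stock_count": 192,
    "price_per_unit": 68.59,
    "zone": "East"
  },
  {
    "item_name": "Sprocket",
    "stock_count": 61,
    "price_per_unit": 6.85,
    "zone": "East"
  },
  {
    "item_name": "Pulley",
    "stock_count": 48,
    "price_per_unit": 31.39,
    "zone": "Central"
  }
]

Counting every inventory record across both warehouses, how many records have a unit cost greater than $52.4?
3

Schema mapping: "unit_cost" (warehouse_gamma) = "price_per_unit" (warehouse_beta) = unit cost

Records > $52.4 in warehouse_gamma: 1
Records > $52.4 in warehouse_beta: 2

Total count: 1 + 2 = 3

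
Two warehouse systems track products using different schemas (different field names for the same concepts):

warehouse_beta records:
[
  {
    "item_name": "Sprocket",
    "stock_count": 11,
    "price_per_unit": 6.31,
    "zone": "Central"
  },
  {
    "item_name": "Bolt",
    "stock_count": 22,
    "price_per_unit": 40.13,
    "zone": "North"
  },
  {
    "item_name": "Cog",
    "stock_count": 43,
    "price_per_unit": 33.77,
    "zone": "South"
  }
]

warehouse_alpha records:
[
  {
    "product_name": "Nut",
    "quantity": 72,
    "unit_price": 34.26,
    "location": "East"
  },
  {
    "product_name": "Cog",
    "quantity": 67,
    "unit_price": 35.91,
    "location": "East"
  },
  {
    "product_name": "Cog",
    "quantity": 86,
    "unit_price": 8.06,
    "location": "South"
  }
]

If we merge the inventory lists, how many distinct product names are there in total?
4

Schema mapping: "item_name" (warehouse_beta) = "product_name" (warehouse_alpha) = product name

Products in warehouse_beta: ['Bolt', 'Cog', 'Sprocket']
Products in warehouse_alpha: ['Cog', 'Nut']

Union (unique products): ['Bolt', 'Cog', 'Nut', 'Sprocket']
Count: 4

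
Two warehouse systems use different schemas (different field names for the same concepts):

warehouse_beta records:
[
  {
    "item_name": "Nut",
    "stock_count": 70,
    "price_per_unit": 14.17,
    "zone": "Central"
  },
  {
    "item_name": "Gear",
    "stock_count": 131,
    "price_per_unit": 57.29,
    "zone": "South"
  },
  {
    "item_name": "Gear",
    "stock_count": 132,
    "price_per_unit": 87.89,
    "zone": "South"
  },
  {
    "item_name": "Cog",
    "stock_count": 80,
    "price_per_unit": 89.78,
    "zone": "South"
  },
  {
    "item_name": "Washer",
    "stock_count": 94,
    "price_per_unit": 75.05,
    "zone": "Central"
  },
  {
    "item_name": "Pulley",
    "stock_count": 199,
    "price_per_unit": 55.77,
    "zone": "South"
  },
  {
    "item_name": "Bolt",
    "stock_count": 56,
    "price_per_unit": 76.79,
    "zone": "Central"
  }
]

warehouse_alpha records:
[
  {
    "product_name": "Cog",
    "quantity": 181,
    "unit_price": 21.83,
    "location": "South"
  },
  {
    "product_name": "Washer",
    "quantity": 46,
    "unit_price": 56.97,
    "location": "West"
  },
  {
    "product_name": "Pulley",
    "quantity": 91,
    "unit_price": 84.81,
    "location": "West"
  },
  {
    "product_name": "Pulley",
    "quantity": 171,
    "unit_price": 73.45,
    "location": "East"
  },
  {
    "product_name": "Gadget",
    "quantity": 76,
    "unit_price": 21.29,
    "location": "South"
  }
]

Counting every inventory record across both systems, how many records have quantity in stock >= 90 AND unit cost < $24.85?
1

Schema mappings:
- "stock_count" (warehouse_beta) = "quantity" (warehouse_alpha) = quantity
- "price_per_unit" (warehouse_beta) = "unit_price" (warehouse_alpha) = unit cost

Records meeting both conditions in warehouse_beta: 0
Records meeting both conditions in warehouse_alpha: 1

Total: 0 + 1 = 1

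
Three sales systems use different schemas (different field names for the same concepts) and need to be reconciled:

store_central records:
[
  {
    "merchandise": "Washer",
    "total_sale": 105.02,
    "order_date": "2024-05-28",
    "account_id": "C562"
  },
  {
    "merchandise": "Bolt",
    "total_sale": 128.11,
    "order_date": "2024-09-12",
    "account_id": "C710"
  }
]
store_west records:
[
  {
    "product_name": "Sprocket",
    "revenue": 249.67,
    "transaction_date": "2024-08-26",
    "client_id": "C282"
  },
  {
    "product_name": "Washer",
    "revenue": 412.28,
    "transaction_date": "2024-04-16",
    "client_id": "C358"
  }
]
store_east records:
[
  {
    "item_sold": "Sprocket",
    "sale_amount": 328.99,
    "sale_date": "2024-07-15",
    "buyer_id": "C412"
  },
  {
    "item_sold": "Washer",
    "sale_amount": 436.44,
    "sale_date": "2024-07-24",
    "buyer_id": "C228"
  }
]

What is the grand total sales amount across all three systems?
1660.51

Schema reconciliation - all amount fields map to sale amount:

store_central (total_sale): 233.13
store_west (revenue): 661.95
store_east (sale_amount): 765.43

Grand total: 1660.51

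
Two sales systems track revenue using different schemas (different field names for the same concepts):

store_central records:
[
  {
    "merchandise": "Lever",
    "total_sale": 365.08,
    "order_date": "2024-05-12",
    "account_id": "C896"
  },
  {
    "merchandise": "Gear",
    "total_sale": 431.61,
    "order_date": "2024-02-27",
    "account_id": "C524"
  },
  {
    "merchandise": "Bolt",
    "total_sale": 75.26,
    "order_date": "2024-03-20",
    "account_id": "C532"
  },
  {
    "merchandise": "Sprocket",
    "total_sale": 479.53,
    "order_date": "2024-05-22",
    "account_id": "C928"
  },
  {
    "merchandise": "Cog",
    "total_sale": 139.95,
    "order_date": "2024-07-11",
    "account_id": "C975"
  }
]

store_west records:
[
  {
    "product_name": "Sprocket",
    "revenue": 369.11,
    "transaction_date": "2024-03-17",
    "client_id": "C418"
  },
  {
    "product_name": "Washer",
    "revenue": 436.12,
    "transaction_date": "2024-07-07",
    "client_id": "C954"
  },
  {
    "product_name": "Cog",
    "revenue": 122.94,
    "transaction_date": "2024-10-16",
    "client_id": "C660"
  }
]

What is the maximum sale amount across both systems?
479.53

Reconcile: "total_sale" (store_central) = "revenue" (store_west) = sale amount

Maximum in store_central: 479.53
Maximum in store_west: 436.12

Overall maximum: max(479.53, 436.12) = 479.53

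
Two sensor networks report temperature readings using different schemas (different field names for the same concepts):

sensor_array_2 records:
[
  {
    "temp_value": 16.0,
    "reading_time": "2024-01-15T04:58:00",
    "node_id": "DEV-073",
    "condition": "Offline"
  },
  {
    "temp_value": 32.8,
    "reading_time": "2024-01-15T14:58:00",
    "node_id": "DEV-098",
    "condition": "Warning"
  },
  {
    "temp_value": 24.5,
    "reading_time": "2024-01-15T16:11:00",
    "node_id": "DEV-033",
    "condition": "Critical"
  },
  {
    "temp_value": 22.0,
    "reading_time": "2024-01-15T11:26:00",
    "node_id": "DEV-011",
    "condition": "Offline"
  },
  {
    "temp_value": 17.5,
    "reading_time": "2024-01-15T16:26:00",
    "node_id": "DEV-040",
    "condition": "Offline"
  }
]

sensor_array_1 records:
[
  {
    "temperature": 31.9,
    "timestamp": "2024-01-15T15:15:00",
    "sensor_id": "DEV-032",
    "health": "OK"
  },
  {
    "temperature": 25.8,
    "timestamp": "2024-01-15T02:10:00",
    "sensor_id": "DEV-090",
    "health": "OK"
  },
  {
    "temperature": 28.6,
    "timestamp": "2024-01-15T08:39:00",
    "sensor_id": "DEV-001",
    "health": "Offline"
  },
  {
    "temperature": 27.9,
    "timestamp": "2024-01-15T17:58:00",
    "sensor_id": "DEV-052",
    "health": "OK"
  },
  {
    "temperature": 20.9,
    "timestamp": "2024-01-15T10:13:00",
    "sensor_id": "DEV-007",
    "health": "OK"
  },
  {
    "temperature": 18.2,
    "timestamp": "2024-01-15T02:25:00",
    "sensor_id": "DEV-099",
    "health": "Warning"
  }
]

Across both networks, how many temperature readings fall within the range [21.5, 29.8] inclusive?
5

Schema mapping: "temp_value" (sensor_array_2) = "temperature" (sensor_array_1) = temperature

Readings in [21.5, 29.8] from sensor_array_2: 2
Readings in [21.5, 29.8] from sensor_array_1: 3

Total count: 2 + 3 = 5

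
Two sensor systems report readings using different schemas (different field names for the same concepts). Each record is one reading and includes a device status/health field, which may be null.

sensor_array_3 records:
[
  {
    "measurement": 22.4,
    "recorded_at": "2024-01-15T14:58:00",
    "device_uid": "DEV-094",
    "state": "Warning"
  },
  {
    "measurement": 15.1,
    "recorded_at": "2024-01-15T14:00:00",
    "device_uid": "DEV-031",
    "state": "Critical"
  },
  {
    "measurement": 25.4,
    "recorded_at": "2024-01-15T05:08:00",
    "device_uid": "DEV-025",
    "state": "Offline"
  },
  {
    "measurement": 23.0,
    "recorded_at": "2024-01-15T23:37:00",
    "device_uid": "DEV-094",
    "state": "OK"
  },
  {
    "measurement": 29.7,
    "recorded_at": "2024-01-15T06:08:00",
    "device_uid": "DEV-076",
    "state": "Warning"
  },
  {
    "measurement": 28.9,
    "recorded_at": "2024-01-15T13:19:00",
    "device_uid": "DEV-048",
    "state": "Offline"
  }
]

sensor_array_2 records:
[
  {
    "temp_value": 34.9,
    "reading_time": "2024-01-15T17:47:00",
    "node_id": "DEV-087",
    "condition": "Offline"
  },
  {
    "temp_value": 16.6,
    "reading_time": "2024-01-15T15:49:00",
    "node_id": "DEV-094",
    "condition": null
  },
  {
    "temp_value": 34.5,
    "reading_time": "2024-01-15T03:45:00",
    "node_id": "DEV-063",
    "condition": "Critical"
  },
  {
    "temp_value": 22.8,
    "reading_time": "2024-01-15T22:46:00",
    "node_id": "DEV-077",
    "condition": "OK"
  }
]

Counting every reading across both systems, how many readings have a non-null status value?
9

Schema mapping: "state" (sensor_array_3) = "condition" (sensor_array_2) = status

Non-null in sensor_array_3: 6
Non-null in sensor_array_2: 3

Total non-null: 6 + 3 = 9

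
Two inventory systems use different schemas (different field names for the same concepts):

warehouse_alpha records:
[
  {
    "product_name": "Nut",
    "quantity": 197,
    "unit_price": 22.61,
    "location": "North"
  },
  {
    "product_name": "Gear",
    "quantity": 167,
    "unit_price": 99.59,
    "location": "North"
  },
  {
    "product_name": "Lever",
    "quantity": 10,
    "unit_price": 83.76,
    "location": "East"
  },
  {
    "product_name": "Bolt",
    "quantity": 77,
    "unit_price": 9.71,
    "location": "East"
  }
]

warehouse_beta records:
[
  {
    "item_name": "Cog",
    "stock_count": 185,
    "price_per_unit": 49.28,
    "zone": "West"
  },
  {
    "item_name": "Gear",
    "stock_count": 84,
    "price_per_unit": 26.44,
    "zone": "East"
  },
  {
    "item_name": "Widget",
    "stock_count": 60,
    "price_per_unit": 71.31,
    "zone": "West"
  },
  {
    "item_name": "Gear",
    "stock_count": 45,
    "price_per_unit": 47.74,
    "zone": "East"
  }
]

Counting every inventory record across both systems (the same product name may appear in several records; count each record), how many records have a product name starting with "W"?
1

Schema mapping: "product_name" (warehouse_alpha) = "item_name" (warehouse_beta) = product name

Records with product name starting with "W" in warehouse_alpha: 0
Records with product name starting with "W" in warehouse_beta: 1

Total: 0 + 1 = 1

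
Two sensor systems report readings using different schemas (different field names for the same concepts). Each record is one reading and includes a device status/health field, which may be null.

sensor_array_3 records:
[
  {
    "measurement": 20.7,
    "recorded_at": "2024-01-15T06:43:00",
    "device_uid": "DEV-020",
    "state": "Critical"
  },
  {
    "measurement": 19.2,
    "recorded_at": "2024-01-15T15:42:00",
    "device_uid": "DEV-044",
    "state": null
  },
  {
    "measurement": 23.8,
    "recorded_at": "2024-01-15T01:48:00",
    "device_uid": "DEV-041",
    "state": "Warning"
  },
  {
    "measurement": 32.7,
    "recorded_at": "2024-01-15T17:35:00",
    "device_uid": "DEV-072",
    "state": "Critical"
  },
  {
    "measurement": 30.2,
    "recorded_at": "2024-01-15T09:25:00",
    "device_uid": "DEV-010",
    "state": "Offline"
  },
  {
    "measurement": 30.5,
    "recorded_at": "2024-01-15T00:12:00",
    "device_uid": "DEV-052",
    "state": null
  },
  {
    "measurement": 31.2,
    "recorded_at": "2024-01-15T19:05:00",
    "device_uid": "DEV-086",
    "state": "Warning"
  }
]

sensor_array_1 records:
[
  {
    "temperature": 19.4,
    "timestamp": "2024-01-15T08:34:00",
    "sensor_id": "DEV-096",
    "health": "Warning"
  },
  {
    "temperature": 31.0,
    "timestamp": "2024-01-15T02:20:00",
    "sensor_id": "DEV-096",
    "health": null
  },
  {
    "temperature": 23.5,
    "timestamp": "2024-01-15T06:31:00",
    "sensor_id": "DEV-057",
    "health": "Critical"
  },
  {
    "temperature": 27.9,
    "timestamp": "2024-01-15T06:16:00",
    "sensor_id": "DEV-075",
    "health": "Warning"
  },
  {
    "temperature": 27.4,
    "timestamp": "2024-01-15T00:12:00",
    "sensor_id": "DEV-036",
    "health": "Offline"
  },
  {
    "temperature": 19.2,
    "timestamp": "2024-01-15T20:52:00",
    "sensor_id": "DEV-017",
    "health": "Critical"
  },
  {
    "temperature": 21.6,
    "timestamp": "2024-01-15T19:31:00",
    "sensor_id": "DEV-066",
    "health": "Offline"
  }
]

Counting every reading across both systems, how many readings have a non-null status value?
11

Schema mapping: "state" (sensor_array_3) = "health" (sensor_array_1) = status

Non-null in sensor_array_3: 5
Non-null in sensor_array_1: 6

Total non-null: 5 + 6 = 11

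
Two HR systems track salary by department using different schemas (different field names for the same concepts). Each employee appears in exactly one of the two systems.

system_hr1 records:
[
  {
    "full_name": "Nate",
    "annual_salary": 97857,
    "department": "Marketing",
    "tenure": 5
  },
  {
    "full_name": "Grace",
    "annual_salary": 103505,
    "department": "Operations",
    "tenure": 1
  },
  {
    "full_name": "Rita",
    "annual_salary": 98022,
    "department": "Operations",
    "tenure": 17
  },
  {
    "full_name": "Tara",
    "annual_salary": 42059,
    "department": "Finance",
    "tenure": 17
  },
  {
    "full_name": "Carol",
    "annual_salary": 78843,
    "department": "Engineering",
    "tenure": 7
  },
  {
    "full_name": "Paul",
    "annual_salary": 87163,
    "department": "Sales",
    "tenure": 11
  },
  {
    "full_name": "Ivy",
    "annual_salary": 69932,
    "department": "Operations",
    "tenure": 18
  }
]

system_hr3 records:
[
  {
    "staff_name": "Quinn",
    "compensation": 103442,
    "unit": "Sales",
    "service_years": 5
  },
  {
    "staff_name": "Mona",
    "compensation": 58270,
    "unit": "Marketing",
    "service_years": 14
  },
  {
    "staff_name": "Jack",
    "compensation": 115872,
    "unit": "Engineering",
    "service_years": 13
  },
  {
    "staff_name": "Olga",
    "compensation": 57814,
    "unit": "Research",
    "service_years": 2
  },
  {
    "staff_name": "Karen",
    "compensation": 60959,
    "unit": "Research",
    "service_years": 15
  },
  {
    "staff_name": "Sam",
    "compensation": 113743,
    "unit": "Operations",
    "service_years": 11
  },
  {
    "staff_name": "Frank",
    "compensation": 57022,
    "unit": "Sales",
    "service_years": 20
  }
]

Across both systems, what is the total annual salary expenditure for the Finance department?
42059

Schema mappings:
- "department" (system_hr1) = "unit" (system_hr3) = department
- "annual_salary" (system_hr1) = "compensation" (system_hr3) = salary

Finance salaries from system_hr1: 42059
Finance salaries from system_hr3: 0

Total: 42059 + 0 = 42059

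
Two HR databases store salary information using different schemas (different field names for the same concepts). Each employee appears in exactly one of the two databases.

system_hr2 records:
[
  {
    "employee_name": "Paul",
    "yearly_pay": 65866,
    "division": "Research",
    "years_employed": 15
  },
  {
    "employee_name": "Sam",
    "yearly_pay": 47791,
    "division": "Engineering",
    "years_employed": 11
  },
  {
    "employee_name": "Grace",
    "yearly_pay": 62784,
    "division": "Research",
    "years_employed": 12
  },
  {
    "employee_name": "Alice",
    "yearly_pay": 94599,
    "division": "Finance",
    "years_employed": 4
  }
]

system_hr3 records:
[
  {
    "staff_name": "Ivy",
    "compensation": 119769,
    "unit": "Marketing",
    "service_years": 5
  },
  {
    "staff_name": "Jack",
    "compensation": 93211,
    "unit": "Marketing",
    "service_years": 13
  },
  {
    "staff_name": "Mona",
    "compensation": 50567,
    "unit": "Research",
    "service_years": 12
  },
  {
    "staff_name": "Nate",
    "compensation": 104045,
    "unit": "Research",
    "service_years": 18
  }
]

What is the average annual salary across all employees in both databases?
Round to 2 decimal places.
79829.00

Schema mapping: "yearly_pay" (system_hr2) = "compensation" (system_hr3) = annual salary

All salaries: [65866, 47791, 62784, 94599, 119769, 93211, 50567, 104045]
Sum: 638632
Count: 8
Average: 638632 / 8 = 79829.00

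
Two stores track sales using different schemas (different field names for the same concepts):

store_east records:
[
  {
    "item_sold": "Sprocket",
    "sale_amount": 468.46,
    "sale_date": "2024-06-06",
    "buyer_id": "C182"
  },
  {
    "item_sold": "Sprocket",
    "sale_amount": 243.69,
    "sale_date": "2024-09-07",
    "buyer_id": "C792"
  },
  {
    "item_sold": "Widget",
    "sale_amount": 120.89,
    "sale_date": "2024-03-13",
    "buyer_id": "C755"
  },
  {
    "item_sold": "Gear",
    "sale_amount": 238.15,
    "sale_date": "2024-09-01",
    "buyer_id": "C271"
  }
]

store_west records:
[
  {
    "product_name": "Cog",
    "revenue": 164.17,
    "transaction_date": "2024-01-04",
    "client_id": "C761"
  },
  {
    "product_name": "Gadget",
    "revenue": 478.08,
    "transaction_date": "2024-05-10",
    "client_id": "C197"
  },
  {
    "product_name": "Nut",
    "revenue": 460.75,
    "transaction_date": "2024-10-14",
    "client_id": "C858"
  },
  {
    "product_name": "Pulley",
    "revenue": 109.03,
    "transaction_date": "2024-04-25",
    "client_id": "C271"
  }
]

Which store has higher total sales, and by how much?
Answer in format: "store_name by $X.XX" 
store_west by $140.84

Schema mapping: "sale_amount" (store_east) = "revenue" (store_west) = sale amount

Total for store_east: 1071.19
Total for store_west: 1212.03

Difference: |1071.19 - 1212.03| = 140.84
store_west has higher sales by $140.84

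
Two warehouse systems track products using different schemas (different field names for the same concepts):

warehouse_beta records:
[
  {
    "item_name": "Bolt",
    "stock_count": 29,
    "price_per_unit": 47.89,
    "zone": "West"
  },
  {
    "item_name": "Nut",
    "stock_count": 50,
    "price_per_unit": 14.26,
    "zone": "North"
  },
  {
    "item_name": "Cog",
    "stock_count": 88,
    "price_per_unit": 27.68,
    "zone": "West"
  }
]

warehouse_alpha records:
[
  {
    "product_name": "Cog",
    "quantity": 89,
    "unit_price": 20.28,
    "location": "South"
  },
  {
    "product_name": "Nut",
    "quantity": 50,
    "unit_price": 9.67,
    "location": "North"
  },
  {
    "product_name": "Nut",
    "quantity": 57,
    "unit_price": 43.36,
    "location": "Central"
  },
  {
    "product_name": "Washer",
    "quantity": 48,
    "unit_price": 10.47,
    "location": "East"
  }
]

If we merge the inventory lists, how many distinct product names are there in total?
4

Schema mapping: "item_name" (warehouse_beta) = "product_name" (warehouse_alpha) = product name

Products in warehouse_beta: ['Bolt', 'Cog', 'Nut']
Products in warehouse_alpha: ['Cog', 'Nut', 'Washer']

Union (unique products): ['Bolt', 'Cog', 'Nut', 'Washer']
Count: 4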